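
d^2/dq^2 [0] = 0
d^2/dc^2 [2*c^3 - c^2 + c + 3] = 12*c - 2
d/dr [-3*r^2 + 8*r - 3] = 8 - 6*r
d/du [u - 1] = 1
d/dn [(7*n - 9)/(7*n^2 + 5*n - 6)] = (-49*n^2 + 126*n + 3)/(49*n^4 + 70*n^3 - 59*n^2 - 60*n + 36)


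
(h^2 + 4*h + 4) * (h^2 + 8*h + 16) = h^4 + 12*h^3 + 52*h^2 + 96*h + 64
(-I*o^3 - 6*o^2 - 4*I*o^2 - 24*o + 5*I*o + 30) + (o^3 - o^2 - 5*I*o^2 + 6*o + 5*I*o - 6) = o^3 - I*o^3 - 7*o^2 - 9*I*o^2 - 18*o + 10*I*o + 24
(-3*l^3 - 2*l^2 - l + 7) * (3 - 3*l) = 9*l^4 - 3*l^3 - 3*l^2 - 24*l + 21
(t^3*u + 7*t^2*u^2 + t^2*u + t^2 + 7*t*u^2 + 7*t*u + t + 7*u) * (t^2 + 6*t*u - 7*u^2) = t^5*u + 13*t^4*u^2 + t^4*u + t^4 + 35*t^3*u^3 + 13*t^3*u^2 + 13*t^3*u + t^3 - 49*t^2*u^4 + 35*t^2*u^3 + 35*t^2*u^2 + 13*t^2*u - 49*t*u^4 - 49*t*u^3 + 35*t*u^2 - 49*u^3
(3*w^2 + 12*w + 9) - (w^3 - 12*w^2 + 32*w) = -w^3 + 15*w^2 - 20*w + 9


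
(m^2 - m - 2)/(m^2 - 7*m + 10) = (m + 1)/(m - 5)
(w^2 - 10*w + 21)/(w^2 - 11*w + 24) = (w - 7)/(w - 8)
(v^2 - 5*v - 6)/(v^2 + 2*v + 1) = (v - 6)/(v + 1)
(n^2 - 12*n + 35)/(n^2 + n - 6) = (n^2 - 12*n + 35)/(n^2 + n - 6)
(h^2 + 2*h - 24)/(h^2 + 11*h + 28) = (h^2 + 2*h - 24)/(h^2 + 11*h + 28)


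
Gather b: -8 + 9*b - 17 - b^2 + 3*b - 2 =-b^2 + 12*b - 27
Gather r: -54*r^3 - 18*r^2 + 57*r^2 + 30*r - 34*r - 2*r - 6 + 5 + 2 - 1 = -54*r^3 + 39*r^2 - 6*r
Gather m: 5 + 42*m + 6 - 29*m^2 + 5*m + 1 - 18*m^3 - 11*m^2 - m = -18*m^3 - 40*m^2 + 46*m + 12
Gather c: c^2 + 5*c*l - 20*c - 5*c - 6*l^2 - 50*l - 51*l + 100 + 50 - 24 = c^2 + c*(5*l - 25) - 6*l^2 - 101*l + 126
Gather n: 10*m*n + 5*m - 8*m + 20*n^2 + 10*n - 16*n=-3*m + 20*n^2 + n*(10*m - 6)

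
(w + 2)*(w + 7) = w^2 + 9*w + 14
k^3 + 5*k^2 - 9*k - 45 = (k - 3)*(k + 3)*(k + 5)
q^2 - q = q*(q - 1)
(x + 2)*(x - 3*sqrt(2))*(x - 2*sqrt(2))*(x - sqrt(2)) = x^4 - 6*sqrt(2)*x^3 + 2*x^3 - 12*sqrt(2)*x^2 + 22*x^2 - 12*sqrt(2)*x + 44*x - 24*sqrt(2)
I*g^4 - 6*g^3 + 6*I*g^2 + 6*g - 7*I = (g - 1)*(g - I)*(g + 7*I)*(I*g + I)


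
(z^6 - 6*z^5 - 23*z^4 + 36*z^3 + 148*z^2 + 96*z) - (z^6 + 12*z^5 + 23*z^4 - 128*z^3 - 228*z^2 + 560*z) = -18*z^5 - 46*z^4 + 164*z^3 + 376*z^2 - 464*z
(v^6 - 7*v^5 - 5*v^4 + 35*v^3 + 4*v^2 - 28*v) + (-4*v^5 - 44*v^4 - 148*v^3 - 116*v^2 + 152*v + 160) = v^6 - 11*v^5 - 49*v^4 - 113*v^3 - 112*v^2 + 124*v + 160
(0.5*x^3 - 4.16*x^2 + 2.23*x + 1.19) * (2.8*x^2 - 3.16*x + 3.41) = 1.4*x^5 - 13.228*x^4 + 21.0946*x^3 - 17.9004*x^2 + 3.8439*x + 4.0579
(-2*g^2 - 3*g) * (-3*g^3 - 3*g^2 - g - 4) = 6*g^5 + 15*g^4 + 11*g^3 + 11*g^2 + 12*g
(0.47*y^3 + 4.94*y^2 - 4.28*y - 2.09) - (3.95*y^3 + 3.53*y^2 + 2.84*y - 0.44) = -3.48*y^3 + 1.41*y^2 - 7.12*y - 1.65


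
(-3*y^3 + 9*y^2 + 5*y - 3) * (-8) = 24*y^3 - 72*y^2 - 40*y + 24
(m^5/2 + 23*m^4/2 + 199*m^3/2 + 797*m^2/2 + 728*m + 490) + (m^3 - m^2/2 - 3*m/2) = m^5/2 + 23*m^4/2 + 201*m^3/2 + 398*m^2 + 1453*m/2 + 490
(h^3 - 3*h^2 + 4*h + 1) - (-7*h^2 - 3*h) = h^3 + 4*h^2 + 7*h + 1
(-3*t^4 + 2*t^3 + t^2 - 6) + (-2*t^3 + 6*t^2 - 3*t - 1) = -3*t^4 + 7*t^2 - 3*t - 7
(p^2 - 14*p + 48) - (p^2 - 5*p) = 48 - 9*p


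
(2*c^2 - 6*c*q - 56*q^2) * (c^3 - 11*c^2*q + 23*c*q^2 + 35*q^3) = 2*c^5 - 28*c^4*q + 56*c^3*q^2 + 548*c^2*q^3 - 1498*c*q^4 - 1960*q^5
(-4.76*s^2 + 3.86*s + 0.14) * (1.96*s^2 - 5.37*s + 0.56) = -9.3296*s^4 + 33.1268*s^3 - 23.1194*s^2 + 1.4098*s + 0.0784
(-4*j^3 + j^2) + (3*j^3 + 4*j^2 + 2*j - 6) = -j^3 + 5*j^2 + 2*j - 6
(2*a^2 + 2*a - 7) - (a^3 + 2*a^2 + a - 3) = -a^3 + a - 4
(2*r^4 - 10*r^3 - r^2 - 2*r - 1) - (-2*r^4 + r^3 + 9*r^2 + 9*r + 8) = 4*r^4 - 11*r^3 - 10*r^2 - 11*r - 9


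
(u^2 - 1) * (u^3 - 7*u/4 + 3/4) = u^5 - 11*u^3/4 + 3*u^2/4 + 7*u/4 - 3/4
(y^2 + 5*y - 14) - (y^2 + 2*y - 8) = 3*y - 6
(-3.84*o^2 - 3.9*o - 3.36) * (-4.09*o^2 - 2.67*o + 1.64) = 15.7056*o^4 + 26.2038*o^3 + 17.8578*o^2 + 2.5752*o - 5.5104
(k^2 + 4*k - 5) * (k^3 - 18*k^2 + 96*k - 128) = k^5 - 14*k^4 + 19*k^3 + 346*k^2 - 992*k + 640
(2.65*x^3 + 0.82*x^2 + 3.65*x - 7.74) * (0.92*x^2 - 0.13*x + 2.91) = 2.438*x^5 + 0.4099*x^4 + 10.9629*x^3 - 5.2091*x^2 + 11.6277*x - 22.5234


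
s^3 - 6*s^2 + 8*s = s*(s - 4)*(s - 2)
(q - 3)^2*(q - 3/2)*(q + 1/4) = q^4 - 29*q^3/4 + 129*q^2/8 - 9*q - 27/8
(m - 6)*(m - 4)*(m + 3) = m^3 - 7*m^2 - 6*m + 72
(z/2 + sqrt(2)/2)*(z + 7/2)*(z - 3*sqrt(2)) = z^3/2 - sqrt(2)*z^2 + 7*z^2/4 - 7*sqrt(2)*z/2 - 3*z - 21/2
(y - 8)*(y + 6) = y^2 - 2*y - 48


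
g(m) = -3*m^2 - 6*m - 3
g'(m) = -6*m - 6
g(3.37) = -57.29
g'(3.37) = -26.22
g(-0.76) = -0.17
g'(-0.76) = -1.44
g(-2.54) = -7.11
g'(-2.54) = 9.24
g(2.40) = -34.68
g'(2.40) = -20.40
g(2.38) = -34.27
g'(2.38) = -20.28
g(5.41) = -123.26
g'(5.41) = -38.46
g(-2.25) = -4.69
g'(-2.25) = 7.50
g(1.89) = -25.06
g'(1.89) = -17.34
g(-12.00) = -363.00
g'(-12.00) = 66.00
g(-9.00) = -192.00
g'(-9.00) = 48.00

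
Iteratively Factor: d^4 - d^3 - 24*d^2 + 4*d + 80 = (d + 2)*(d^3 - 3*d^2 - 18*d + 40) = (d - 2)*(d + 2)*(d^2 - d - 20) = (d - 2)*(d + 2)*(d + 4)*(d - 5)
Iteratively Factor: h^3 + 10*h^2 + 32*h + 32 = (h + 4)*(h^2 + 6*h + 8) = (h + 4)^2*(h + 2)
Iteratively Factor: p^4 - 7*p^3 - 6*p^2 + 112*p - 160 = (p - 5)*(p^3 - 2*p^2 - 16*p + 32) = (p - 5)*(p - 2)*(p^2 - 16) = (p - 5)*(p - 2)*(p + 4)*(p - 4)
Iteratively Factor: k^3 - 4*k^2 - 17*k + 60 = (k - 5)*(k^2 + k - 12) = (k - 5)*(k + 4)*(k - 3)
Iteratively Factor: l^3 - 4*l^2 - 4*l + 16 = (l - 2)*(l^2 - 2*l - 8) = (l - 2)*(l + 2)*(l - 4)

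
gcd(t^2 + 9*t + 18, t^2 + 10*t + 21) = t + 3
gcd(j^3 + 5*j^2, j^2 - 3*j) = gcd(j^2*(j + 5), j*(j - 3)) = j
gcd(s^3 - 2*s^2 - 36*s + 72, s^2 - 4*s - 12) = s - 6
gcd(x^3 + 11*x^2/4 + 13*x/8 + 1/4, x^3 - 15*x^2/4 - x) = x + 1/4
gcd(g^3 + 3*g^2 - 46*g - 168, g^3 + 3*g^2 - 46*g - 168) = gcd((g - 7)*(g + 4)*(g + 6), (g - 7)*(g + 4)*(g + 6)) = g^3 + 3*g^2 - 46*g - 168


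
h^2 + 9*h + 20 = (h + 4)*(h + 5)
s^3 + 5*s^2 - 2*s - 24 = (s - 2)*(s + 3)*(s + 4)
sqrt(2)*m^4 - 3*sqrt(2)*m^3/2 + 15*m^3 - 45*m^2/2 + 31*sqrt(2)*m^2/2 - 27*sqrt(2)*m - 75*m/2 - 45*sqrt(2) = (m - 5/2)*(m + 3*sqrt(2)/2)*(m + 6*sqrt(2))*(sqrt(2)*m + sqrt(2))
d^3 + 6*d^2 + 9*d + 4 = (d + 1)^2*(d + 4)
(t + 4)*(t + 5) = t^2 + 9*t + 20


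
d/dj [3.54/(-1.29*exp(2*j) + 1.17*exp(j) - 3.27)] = (9.1332*exp(j) - 4.1418)*exp(j)/(1.29*exp(2*j) - 1.17*exp(j) + 3.27)^2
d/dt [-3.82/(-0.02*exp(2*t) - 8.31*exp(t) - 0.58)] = (-0.1528*exp(t) - 31.7442)*exp(t)/(0.02*exp(2*t) + 8.31*exp(t) + 0.58)^2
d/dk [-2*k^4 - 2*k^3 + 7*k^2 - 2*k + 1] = -8*k^3 - 6*k^2 + 14*k - 2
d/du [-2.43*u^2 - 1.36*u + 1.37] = -4.86*u - 1.36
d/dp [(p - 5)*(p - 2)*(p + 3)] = 3*p^2 - 8*p - 11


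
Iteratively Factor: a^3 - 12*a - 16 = (a + 2)*(a^2 - 2*a - 8) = (a + 2)^2*(a - 4)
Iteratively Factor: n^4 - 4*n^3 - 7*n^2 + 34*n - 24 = (n - 2)*(n^3 - 2*n^2 - 11*n + 12) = (n - 4)*(n - 2)*(n^2 + 2*n - 3) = (n - 4)*(n - 2)*(n + 3)*(n - 1)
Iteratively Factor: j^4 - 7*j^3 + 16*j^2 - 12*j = (j - 3)*(j^3 - 4*j^2 + 4*j) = (j - 3)*(j - 2)*(j^2 - 2*j) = j*(j - 3)*(j - 2)*(j - 2)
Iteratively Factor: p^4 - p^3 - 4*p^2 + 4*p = (p - 1)*(p^3 - 4*p) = (p - 1)*(p + 2)*(p^2 - 2*p) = (p - 2)*(p - 1)*(p + 2)*(p)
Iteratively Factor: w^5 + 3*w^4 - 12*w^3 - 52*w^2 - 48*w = (w + 2)*(w^4 + w^3 - 14*w^2 - 24*w) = (w + 2)^2*(w^3 - w^2 - 12*w) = (w + 2)^2*(w + 3)*(w^2 - 4*w) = (w - 4)*(w + 2)^2*(w + 3)*(w)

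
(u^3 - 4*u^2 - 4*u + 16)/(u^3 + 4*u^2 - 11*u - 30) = (u^2 - 6*u + 8)/(u^2 + 2*u - 15)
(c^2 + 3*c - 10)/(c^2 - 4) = (c + 5)/(c + 2)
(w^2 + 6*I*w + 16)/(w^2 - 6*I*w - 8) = (w + 8*I)/(w - 4*I)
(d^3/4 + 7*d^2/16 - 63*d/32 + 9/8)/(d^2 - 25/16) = (8*d^3 + 14*d^2 - 63*d + 36)/(2*(16*d^2 - 25))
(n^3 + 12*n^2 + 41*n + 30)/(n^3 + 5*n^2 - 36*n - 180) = (n + 1)/(n - 6)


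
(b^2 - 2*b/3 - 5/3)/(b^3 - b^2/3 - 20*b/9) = 3*(b + 1)/(b*(3*b + 4))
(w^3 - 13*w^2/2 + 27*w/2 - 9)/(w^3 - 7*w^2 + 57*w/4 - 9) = 2*(w^2 - 5*w + 6)/(2*w^2 - 11*w + 12)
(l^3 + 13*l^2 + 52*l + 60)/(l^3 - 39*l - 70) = (l + 6)/(l - 7)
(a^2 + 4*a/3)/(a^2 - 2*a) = (a + 4/3)/(a - 2)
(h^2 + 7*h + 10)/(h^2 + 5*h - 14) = (h^2 + 7*h + 10)/(h^2 + 5*h - 14)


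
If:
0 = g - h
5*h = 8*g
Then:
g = 0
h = 0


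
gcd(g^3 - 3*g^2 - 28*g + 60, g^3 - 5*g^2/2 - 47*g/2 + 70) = g + 5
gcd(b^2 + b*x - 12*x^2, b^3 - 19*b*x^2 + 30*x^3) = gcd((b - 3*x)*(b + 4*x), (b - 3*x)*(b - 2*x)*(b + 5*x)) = -b + 3*x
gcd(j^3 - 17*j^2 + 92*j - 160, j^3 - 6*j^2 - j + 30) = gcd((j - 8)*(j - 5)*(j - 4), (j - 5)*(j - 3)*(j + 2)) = j - 5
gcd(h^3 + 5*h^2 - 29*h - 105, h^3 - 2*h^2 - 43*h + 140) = h^2 + 2*h - 35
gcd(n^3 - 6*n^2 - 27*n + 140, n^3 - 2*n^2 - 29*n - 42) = n - 7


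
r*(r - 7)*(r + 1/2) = r^3 - 13*r^2/2 - 7*r/2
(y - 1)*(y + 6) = y^2 + 5*y - 6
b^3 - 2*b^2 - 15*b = b*(b - 5)*(b + 3)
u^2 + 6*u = u*(u + 6)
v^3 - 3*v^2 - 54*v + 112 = (v - 8)*(v - 2)*(v + 7)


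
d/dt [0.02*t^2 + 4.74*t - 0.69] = 0.04*t + 4.74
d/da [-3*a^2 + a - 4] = 1 - 6*a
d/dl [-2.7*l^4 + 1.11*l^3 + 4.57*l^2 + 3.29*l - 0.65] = -10.8*l^3 + 3.33*l^2 + 9.14*l + 3.29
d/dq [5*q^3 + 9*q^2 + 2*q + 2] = 15*q^2 + 18*q + 2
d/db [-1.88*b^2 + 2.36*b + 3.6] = 2.36 - 3.76*b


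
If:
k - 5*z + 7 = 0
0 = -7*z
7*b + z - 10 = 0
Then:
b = 10/7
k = -7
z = 0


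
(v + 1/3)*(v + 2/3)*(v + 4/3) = v^3 + 7*v^2/3 + 14*v/9 + 8/27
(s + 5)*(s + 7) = s^2 + 12*s + 35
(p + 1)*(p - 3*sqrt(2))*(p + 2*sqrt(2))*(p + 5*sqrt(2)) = p^4 + p^3 + 4*sqrt(2)*p^3 - 22*p^2 + 4*sqrt(2)*p^2 - 60*sqrt(2)*p - 22*p - 60*sqrt(2)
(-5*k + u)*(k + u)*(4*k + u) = -20*k^3 - 21*k^2*u + u^3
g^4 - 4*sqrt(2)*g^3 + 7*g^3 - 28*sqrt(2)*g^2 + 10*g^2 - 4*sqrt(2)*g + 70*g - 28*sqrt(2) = (g + 7)*(g - 2*sqrt(2))*(g - sqrt(2))^2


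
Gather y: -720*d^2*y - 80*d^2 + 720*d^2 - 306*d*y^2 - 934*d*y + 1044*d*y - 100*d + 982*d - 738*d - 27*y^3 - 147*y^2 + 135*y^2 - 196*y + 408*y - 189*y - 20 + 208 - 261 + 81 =640*d^2 + 144*d - 27*y^3 + y^2*(-306*d - 12) + y*(-720*d^2 + 110*d + 23) + 8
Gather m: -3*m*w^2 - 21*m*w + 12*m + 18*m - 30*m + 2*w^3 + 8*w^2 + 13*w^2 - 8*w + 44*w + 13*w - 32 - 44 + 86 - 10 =m*(-3*w^2 - 21*w) + 2*w^3 + 21*w^2 + 49*w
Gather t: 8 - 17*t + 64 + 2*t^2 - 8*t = 2*t^2 - 25*t + 72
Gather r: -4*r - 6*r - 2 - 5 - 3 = -10*r - 10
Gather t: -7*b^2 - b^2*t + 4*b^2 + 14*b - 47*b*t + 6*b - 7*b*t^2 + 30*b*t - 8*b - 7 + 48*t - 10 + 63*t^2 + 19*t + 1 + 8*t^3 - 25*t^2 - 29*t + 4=-3*b^2 + 12*b + 8*t^3 + t^2*(38 - 7*b) + t*(-b^2 - 17*b + 38) - 12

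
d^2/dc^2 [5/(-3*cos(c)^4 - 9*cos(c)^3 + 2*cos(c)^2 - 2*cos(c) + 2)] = 5*(-2*(12*cos(c)^3 + 27*cos(c)^2 - 4*cos(c) + 2)^2*sin(c)^2 + (-48*(1 - cos(2*c))^2 - 35*cos(c) - 104*cos(2*c) - 81*cos(3*c) + 72)*(3*cos(c)^4 + 9*cos(c)^3 - 2*cos(c)^2 + 2*cos(c) - 2)/4)/(3*cos(c)^4 + 9*cos(c)^3 - 2*cos(c)^2 + 2*cos(c) - 2)^3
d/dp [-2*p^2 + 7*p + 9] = 7 - 4*p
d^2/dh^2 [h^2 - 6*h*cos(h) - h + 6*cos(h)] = 6*h*cos(h) + 12*sin(h) - 6*cos(h) + 2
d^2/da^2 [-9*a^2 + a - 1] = -18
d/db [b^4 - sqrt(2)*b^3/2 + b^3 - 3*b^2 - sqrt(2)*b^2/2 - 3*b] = 4*b^3 - 3*sqrt(2)*b^2/2 + 3*b^2 - 6*b - sqrt(2)*b - 3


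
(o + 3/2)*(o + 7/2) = o^2 + 5*o + 21/4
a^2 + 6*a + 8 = (a + 2)*(a + 4)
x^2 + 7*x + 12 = (x + 3)*(x + 4)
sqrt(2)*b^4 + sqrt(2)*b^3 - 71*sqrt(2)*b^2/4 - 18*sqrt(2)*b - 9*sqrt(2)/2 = (b + 1/2)*(b - 3*sqrt(2))*(b + 3*sqrt(2))*(sqrt(2)*b + sqrt(2)/2)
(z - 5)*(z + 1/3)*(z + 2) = z^3 - 8*z^2/3 - 11*z - 10/3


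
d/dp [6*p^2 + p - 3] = 12*p + 1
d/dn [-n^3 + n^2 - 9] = n*(2 - 3*n)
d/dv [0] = 0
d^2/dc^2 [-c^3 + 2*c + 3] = -6*c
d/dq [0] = 0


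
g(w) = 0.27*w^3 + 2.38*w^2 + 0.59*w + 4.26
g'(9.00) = 109.04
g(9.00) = 399.18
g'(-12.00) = 60.11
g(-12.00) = -126.66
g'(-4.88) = -3.35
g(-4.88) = 26.68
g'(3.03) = 22.45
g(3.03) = 35.41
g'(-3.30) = -6.30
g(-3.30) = 18.53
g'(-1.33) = -4.31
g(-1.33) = 7.05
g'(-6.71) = 5.12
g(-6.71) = 25.89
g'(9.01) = 109.23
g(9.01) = 400.27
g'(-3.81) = -5.79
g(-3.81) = 21.63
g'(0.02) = 0.69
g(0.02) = 4.27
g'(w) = 0.81*w^2 + 4.76*w + 0.59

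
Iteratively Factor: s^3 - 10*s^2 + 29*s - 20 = (s - 1)*(s^2 - 9*s + 20) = (s - 4)*(s - 1)*(s - 5)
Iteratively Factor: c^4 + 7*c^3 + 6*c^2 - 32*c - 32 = (c + 4)*(c^3 + 3*c^2 - 6*c - 8) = (c - 2)*(c + 4)*(c^2 + 5*c + 4) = (c - 2)*(c + 4)^2*(c + 1)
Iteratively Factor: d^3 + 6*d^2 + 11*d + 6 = (d + 2)*(d^2 + 4*d + 3) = (d + 2)*(d + 3)*(d + 1)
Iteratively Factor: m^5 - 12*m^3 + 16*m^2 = (m)*(m^4 - 12*m^2 + 16*m) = m*(m + 4)*(m^3 - 4*m^2 + 4*m) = m*(m - 2)*(m + 4)*(m^2 - 2*m) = m*(m - 2)^2*(m + 4)*(m)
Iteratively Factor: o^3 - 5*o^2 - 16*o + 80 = (o - 5)*(o^2 - 16) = (o - 5)*(o - 4)*(o + 4)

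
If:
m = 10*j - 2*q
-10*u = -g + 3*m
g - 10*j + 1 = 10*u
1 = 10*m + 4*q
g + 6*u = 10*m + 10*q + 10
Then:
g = 941/112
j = 11/140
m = -1/14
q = 3/7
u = 193/224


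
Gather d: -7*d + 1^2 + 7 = 8 - 7*d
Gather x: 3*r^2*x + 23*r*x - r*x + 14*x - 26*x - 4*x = x*(3*r^2 + 22*r - 16)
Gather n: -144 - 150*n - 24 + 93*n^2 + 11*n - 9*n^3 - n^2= -9*n^3 + 92*n^2 - 139*n - 168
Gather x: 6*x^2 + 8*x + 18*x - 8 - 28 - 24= 6*x^2 + 26*x - 60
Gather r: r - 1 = r - 1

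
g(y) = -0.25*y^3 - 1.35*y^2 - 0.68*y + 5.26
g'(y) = -0.75*y^2 - 2.7*y - 0.68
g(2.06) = -4.06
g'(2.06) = -9.42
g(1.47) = 0.55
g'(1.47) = -6.27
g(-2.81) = 2.06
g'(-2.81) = 0.98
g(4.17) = -39.18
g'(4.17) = -24.98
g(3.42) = -22.86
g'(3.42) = -18.69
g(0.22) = 5.04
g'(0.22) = -1.31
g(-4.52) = 3.84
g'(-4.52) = -3.80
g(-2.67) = 2.21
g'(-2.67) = 1.18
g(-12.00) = 251.02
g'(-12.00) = -76.28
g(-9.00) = 84.28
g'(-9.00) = -37.13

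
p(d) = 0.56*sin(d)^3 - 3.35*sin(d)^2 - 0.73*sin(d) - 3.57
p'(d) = 1.68*sin(d)^2*cos(d) - 6.7*sin(d)*cos(d) - 0.73*cos(d)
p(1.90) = -6.79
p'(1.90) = 1.80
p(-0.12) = -3.53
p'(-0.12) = 0.10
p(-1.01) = -5.69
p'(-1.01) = 3.27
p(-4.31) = -6.64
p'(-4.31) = 2.14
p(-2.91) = -3.59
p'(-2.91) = -0.87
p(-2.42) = -4.71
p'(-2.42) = -3.33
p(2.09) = -6.36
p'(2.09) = 2.62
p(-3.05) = -3.53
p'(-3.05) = 0.10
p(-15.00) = -4.67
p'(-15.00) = -3.30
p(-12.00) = -4.84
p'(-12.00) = -3.24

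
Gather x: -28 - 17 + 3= -42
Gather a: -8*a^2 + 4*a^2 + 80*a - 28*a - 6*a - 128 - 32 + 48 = -4*a^2 + 46*a - 112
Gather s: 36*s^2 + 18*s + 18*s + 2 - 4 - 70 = 36*s^2 + 36*s - 72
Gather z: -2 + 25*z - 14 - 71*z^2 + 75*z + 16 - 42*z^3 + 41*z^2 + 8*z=-42*z^3 - 30*z^2 + 108*z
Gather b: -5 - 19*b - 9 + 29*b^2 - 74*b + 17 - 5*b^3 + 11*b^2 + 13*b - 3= -5*b^3 + 40*b^2 - 80*b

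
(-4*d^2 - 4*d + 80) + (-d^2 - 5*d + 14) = -5*d^2 - 9*d + 94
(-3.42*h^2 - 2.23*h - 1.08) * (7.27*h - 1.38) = -24.8634*h^3 - 11.4925*h^2 - 4.7742*h + 1.4904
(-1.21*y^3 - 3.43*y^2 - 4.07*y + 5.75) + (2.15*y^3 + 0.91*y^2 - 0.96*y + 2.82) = 0.94*y^3 - 2.52*y^2 - 5.03*y + 8.57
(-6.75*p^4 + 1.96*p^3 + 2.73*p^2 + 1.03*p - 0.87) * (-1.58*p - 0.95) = 10.665*p^5 + 3.3157*p^4 - 6.1754*p^3 - 4.2209*p^2 + 0.3961*p + 0.8265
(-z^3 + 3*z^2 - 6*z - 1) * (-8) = 8*z^3 - 24*z^2 + 48*z + 8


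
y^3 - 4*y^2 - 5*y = y*(y - 5)*(y + 1)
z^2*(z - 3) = z^3 - 3*z^2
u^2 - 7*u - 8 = (u - 8)*(u + 1)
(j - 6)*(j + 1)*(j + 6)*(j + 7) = j^4 + 8*j^3 - 29*j^2 - 288*j - 252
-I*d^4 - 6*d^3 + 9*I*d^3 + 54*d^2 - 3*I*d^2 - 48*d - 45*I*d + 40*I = (d - 8)*(d - 5*I)*(d - I)*(-I*d + I)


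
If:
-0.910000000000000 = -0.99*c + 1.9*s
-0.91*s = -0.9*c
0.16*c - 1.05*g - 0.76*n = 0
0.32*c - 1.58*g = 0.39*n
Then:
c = -1.02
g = -0.23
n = 0.11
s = -1.01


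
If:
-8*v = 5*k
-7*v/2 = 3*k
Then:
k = 0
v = 0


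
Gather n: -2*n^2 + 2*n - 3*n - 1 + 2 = -2*n^2 - n + 1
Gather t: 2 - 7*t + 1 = 3 - 7*t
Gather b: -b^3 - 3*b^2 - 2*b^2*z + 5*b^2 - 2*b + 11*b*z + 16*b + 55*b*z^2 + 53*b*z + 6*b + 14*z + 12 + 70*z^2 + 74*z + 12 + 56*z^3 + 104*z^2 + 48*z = -b^3 + b^2*(2 - 2*z) + b*(55*z^2 + 64*z + 20) + 56*z^3 + 174*z^2 + 136*z + 24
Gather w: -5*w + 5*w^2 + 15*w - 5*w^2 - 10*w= 0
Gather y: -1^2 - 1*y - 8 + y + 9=0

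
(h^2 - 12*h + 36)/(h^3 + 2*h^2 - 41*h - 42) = (h - 6)/(h^2 + 8*h + 7)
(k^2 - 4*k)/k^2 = (k - 4)/k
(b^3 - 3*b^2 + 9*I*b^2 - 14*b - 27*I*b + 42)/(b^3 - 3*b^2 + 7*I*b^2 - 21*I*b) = (b + 2*I)/b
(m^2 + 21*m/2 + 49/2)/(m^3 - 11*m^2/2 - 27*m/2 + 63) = (m + 7)/(m^2 - 9*m + 18)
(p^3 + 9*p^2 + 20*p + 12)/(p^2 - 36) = (p^2 + 3*p + 2)/(p - 6)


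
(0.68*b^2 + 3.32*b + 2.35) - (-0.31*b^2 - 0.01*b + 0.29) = 0.99*b^2 + 3.33*b + 2.06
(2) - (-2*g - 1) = 2*g + 3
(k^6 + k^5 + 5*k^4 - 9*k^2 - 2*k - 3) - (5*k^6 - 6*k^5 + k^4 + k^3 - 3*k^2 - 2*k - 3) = -4*k^6 + 7*k^5 + 4*k^4 - k^3 - 6*k^2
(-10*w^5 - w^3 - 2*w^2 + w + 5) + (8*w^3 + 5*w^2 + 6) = -10*w^5 + 7*w^3 + 3*w^2 + w + 11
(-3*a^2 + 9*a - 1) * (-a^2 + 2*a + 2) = 3*a^4 - 15*a^3 + 13*a^2 + 16*a - 2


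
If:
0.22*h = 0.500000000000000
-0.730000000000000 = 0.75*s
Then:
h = 2.27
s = -0.97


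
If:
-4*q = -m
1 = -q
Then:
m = -4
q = -1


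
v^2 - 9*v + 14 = (v - 7)*(v - 2)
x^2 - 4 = (x - 2)*(x + 2)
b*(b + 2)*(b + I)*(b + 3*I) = b^4 + 2*b^3 + 4*I*b^3 - 3*b^2 + 8*I*b^2 - 6*b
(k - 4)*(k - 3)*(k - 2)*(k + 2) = k^4 - 7*k^3 + 8*k^2 + 28*k - 48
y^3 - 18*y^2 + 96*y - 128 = (y - 8)^2*(y - 2)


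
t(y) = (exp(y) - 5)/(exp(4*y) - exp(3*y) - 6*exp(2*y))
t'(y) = (exp(y) - 5)*(-4*exp(4*y) + 3*exp(3*y) + 12*exp(2*y))/(exp(4*y) - exp(3*y) - 6*exp(2*y))^2 + exp(y)/(exp(4*y) - exp(3*y) - 6*exp(2*y)) = ((exp(y) - 5)*(-4*exp(2*y) + 3*exp(y) + 12) - (-exp(2*y) + exp(y) + 6)*exp(y))*exp(-2*y)/(-exp(2*y) + exp(y) + 6)^2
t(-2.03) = 46.17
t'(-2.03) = -94.31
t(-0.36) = 1.42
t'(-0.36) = -3.01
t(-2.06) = 49.08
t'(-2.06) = -100.21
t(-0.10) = 0.82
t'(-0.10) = -1.73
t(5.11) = 0.00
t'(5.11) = -0.00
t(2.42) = 0.00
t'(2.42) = -0.00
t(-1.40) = 12.64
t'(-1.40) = -26.18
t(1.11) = -1.23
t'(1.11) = 114.12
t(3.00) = 0.00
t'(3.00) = 0.00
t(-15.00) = 8905394485737.49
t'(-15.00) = -17810789970341.02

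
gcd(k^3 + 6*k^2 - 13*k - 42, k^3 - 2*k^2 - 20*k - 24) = k + 2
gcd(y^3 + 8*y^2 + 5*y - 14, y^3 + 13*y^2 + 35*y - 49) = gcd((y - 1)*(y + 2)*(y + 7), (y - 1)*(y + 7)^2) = y^2 + 6*y - 7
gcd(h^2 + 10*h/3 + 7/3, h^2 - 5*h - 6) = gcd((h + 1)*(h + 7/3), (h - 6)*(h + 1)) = h + 1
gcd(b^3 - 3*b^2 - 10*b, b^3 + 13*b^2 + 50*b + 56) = b + 2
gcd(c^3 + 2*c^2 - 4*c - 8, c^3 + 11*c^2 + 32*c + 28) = c^2 + 4*c + 4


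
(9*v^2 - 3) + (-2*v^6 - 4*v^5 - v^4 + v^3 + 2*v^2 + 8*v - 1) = -2*v^6 - 4*v^5 - v^4 + v^3 + 11*v^2 + 8*v - 4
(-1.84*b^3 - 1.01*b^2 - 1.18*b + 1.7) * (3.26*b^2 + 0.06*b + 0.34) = -5.9984*b^5 - 3.403*b^4 - 4.533*b^3 + 5.1278*b^2 - 0.2992*b + 0.578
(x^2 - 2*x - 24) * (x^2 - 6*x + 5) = x^4 - 8*x^3 - 7*x^2 + 134*x - 120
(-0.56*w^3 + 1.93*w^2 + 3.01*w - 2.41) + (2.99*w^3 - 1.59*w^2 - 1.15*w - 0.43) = 2.43*w^3 + 0.34*w^2 + 1.86*w - 2.84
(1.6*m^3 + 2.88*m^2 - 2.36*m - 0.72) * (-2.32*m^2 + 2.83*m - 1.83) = -3.712*m^5 - 2.1536*m^4 + 10.6976*m^3 - 10.2788*m^2 + 2.2812*m + 1.3176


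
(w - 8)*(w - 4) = w^2 - 12*w + 32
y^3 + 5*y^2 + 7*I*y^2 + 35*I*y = y*(y + 5)*(y + 7*I)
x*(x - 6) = x^2 - 6*x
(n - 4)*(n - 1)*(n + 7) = n^3 + 2*n^2 - 31*n + 28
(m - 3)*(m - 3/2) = m^2 - 9*m/2 + 9/2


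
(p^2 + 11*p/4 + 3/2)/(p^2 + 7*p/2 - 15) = (4*p^2 + 11*p + 6)/(2*(2*p^2 + 7*p - 30))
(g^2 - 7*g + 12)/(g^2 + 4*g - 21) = (g - 4)/(g + 7)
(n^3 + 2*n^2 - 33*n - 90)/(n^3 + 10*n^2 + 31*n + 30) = (n - 6)/(n + 2)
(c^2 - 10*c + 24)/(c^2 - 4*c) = (c - 6)/c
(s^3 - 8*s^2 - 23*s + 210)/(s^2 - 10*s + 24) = (s^2 - 2*s - 35)/(s - 4)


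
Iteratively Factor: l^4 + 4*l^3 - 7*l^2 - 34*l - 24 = (l + 2)*(l^3 + 2*l^2 - 11*l - 12) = (l + 2)*(l + 4)*(l^2 - 2*l - 3) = (l + 1)*(l + 2)*(l + 4)*(l - 3)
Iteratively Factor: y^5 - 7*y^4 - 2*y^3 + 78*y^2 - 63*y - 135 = (y + 1)*(y^4 - 8*y^3 + 6*y^2 + 72*y - 135) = (y - 3)*(y + 1)*(y^3 - 5*y^2 - 9*y + 45) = (y - 3)^2*(y + 1)*(y^2 - 2*y - 15) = (y - 3)^2*(y + 1)*(y + 3)*(y - 5)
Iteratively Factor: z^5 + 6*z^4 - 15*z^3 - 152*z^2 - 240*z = (z - 5)*(z^4 + 11*z^3 + 40*z^2 + 48*z) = (z - 5)*(z + 3)*(z^3 + 8*z^2 + 16*z) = (z - 5)*(z + 3)*(z + 4)*(z^2 + 4*z) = z*(z - 5)*(z + 3)*(z + 4)*(z + 4)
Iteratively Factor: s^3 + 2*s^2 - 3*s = (s + 3)*(s^2 - s) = (s - 1)*(s + 3)*(s)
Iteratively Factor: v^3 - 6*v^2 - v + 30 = (v - 5)*(v^2 - v - 6) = (v - 5)*(v - 3)*(v + 2)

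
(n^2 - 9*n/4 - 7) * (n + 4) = n^3 + 7*n^2/4 - 16*n - 28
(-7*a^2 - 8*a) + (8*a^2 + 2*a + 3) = a^2 - 6*a + 3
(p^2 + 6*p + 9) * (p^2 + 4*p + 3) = p^4 + 10*p^3 + 36*p^2 + 54*p + 27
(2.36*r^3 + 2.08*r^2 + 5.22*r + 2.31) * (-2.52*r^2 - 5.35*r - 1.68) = -5.9472*r^5 - 17.8676*r^4 - 28.2472*r^3 - 37.2426*r^2 - 21.1281*r - 3.8808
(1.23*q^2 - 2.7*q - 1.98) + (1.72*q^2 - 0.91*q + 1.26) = 2.95*q^2 - 3.61*q - 0.72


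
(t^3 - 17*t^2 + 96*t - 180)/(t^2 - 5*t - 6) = (t^2 - 11*t + 30)/(t + 1)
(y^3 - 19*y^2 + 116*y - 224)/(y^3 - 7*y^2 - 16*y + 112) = (y - 8)/(y + 4)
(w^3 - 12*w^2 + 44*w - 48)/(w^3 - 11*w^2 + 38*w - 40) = (w - 6)/(w - 5)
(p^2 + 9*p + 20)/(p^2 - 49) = (p^2 + 9*p + 20)/(p^2 - 49)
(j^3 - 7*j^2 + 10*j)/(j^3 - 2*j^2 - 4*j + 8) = j*(j - 5)/(j^2 - 4)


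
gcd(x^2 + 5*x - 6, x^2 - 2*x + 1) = x - 1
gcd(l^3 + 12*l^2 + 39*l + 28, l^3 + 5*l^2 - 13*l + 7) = l + 7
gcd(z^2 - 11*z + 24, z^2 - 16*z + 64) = z - 8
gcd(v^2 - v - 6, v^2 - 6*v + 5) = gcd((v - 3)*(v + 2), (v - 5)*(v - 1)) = 1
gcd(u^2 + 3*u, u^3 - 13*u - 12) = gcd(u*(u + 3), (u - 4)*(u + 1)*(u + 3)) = u + 3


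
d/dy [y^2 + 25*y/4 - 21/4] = 2*y + 25/4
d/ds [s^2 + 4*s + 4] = 2*s + 4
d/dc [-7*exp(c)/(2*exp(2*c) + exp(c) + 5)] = (14*exp(2*c) - 35)*exp(c)/(4*exp(4*c) + 4*exp(3*c) + 21*exp(2*c) + 10*exp(c) + 25)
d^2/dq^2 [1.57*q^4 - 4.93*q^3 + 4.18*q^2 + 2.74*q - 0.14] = 18.84*q^2 - 29.58*q + 8.36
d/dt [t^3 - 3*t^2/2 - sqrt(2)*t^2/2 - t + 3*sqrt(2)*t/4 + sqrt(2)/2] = 3*t^2 - 3*t - sqrt(2)*t - 1 + 3*sqrt(2)/4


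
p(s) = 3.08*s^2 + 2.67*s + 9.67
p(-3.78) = 43.59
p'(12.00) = 76.59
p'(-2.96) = -15.56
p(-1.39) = 11.91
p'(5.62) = 37.29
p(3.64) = 60.20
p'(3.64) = 25.09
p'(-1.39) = -5.89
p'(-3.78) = -20.61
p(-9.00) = 235.12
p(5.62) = 121.96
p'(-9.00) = -52.77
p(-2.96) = 28.75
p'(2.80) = 19.92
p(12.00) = 485.23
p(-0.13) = 9.37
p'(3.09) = 21.70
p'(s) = 6.16*s + 2.67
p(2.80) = 41.29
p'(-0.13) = 1.87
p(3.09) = 47.33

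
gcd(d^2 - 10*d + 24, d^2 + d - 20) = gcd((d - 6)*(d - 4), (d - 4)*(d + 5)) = d - 4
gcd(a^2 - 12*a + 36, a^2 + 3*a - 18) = 1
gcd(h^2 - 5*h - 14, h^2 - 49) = h - 7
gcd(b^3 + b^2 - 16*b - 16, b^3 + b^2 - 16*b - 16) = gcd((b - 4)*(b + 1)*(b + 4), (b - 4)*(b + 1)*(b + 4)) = b^3 + b^2 - 16*b - 16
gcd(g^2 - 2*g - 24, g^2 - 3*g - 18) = g - 6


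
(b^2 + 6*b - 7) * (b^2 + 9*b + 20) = b^4 + 15*b^3 + 67*b^2 + 57*b - 140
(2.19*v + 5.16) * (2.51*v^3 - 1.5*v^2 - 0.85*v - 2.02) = 5.4969*v^4 + 9.6666*v^3 - 9.6015*v^2 - 8.8098*v - 10.4232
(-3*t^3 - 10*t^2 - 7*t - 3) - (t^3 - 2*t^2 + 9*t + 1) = -4*t^3 - 8*t^2 - 16*t - 4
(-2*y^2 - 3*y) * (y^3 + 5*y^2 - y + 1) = -2*y^5 - 13*y^4 - 13*y^3 + y^2 - 3*y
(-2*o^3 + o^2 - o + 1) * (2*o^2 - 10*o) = -4*o^5 + 22*o^4 - 12*o^3 + 12*o^2 - 10*o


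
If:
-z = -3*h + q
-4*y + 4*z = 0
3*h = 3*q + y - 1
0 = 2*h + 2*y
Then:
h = 1/8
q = 1/2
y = -1/8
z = -1/8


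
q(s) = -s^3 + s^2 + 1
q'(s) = -3*s^2 + 2*s = s*(2 - 3*s)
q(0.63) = 1.15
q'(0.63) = 0.07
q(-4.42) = 106.89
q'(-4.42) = -67.45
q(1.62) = -0.63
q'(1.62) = -4.63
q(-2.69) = 27.70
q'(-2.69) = -27.09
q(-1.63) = 7.99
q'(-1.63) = -11.23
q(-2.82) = 31.38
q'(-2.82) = -29.50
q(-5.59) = 206.92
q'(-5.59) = -104.92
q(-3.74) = 67.30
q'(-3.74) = -49.44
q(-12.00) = 1873.00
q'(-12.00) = -456.00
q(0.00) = 1.00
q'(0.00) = 0.00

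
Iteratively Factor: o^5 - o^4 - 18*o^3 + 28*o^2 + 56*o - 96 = (o - 3)*(o^4 + 2*o^3 - 12*o^2 - 8*o + 32) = (o - 3)*(o + 4)*(o^3 - 2*o^2 - 4*o + 8) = (o - 3)*(o + 2)*(o + 4)*(o^2 - 4*o + 4) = (o - 3)*(o - 2)*(o + 2)*(o + 4)*(o - 2)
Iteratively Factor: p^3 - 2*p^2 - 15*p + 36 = (p - 3)*(p^2 + p - 12) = (p - 3)*(p + 4)*(p - 3)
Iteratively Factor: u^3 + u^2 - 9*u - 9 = (u + 3)*(u^2 - 2*u - 3) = (u - 3)*(u + 3)*(u + 1)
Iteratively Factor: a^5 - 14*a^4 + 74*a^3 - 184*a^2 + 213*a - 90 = (a - 3)*(a^4 - 11*a^3 + 41*a^2 - 61*a + 30) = (a - 3)^2*(a^3 - 8*a^2 + 17*a - 10) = (a - 3)^2*(a - 2)*(a^2 - 6*a + 5) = (a - 5)*(a - 3)^2*(a - 2)*(a - 1)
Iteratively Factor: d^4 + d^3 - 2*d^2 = (d)*(d^3 + d^2 - 2*d) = d^2*(d^2 + d - 2) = d^2*(d - 1)*(d + 2)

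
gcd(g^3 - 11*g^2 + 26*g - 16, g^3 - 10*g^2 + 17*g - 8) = g^2 - 9*g + 8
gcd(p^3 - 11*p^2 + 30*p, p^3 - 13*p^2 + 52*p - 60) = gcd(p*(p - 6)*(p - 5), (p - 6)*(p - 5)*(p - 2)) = p^2 - 11*p + 30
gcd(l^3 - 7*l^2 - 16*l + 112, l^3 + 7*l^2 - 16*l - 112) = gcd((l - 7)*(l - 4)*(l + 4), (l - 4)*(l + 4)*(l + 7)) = l^2 - 16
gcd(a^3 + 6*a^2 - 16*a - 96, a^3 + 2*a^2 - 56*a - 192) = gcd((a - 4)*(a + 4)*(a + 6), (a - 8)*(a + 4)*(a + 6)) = a^2 + 10*a + 24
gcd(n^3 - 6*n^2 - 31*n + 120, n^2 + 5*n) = n + 5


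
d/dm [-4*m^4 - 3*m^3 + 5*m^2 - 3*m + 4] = -16*m^3 - 9*m^2 + 10*m - 3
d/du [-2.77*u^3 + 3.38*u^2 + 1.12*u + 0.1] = -8.31*u^2 + 6.76*u + 1.12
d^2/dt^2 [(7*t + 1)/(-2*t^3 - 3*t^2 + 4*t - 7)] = 2*(-84*t^5 - 150*t^4 - 167*t^3 + 585*t^2 + 519*t - 191)/(8*t^9 + 36*t^8 + 6*t^7 - 33*t^6 + 240*t^5 - 3*t^4 - 274*t^3 + 777*t^2 - 588*t + 343)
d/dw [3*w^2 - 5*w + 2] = 6*w - 5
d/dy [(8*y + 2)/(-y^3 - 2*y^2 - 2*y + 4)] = 2*(8*y^3 + 11*y^2 + 4*y + 18)/(y^6 + 4*y^5 + 8*y^4 - 12*y^2 - 16*y + 16)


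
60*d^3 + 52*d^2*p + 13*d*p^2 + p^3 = (2*d + p)*(5*d + p)*(6*d + p)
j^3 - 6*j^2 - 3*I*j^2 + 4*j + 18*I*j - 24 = (j - 6)*(j - 4*I)*(j + I)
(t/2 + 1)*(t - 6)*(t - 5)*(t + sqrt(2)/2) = t^4/2 - 9*t^3/2 + sqrt(2)*t^3/4 - 9*sqrt(2)*t^2/4 + 4*t^2 + 2*sqrt(2)*t + 30*t + 15*sqrt(2)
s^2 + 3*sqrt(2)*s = s*(s + 3*sqrt(2))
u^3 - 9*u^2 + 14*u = u*(u - 7)*(u - 2)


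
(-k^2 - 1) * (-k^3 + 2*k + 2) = k^5 - k^3 - 2*k^2 - 2*k - 2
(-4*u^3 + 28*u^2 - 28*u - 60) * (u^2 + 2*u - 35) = -4*u^5 + 20*u^4 + 168*u^3 - 1096*u^2 + 860*u + 2100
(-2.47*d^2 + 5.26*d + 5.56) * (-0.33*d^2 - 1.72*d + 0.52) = 0.8151*d^4 + 2.5126*d^3 - 12.1664*d^2 - 6.828*d + 2.8912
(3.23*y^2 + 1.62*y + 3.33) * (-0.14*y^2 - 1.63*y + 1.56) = -0.4522*y^4 - 5.4917*y^3 + 1.932*y^2 - 2.9007*y + 5.1948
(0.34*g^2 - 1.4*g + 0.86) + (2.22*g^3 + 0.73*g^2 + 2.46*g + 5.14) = 2.22*g^3 + 1.07*g^2 + 1.06*g + 6.0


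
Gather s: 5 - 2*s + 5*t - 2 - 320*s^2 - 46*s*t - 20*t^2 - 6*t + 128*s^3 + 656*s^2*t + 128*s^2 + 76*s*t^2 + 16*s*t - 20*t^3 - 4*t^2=128*s^3 + s^2*(656*t - 192) + s*(76*t^2 - 30*t - 2) - 20*t^3 - 24*t^2 - t + 3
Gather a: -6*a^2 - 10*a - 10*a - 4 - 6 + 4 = -6*a^2 - 20*a - 6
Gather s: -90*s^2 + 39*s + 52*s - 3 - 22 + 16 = -90*s^2 + 91*s - 9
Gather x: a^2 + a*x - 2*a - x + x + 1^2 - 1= a^2 + a*x - 2*a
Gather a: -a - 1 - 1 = -a - 2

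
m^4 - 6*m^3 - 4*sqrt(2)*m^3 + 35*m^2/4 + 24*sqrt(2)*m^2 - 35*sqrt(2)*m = m*(m - 7/2)*(m - 5/2)*(m - 4*sqrt(2))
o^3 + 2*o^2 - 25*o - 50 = (o - 5)*(o + 2)*(o + 5)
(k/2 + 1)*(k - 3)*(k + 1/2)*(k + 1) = k^4/2 + k^3/4 - 7*k^2/2 - 19*k/4 - 3/2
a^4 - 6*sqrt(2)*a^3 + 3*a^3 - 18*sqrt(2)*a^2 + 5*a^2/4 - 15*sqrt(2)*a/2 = a*(a + 1/2)*(a + 5/2)*(a - 6*sqrt(2))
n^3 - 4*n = n*(n - 2)*(n + 2)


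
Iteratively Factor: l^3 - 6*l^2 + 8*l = (l - 2)*(l^2 - 4*l) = l*(l - 2)*(l - 4)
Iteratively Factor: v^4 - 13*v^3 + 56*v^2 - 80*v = (v)*(v^3 - 13*v^2 + 56*v - 80) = v*(v - 4)*(v^2 - 9*v + 20) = v*(v - 5)*(v - 4)*(v - 4)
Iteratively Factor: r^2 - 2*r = (r - 2)*(r)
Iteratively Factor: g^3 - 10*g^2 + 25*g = (g - 5)*(g^2 - 5*g) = g*(g - 5)*(g - 5)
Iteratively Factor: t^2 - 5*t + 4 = (t - 1)*(t - 4)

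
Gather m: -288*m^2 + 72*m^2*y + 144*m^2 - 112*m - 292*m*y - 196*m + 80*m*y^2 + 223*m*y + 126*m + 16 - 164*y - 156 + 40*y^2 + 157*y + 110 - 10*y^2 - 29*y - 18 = m^2*(72*y - 144) + m*(80*y^2 - 69*y - 182) + 30*y^2 - 36*y - 48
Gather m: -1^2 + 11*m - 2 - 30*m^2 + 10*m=-30*m^2 + 21*m - 3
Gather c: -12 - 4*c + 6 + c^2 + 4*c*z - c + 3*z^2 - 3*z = c^2 + c*(4*z - 5) + 3*z^2 - 3*z - 6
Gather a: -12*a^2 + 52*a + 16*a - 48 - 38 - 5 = -12*a^2 + 68*a - 91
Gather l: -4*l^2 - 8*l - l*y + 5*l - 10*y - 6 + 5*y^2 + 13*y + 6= -4*l^2 + l*(-y - 3) + 5*y^2 + 3*y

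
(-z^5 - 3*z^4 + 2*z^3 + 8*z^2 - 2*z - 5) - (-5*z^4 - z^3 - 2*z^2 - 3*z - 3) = -z^5 + 2*z^4 + 3*z^3 + 10*z^2 + z - 2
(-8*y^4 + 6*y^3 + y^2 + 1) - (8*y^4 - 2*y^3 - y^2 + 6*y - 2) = -16*y^4 + 8*y^3 + 2*y^2 - 6*y + 3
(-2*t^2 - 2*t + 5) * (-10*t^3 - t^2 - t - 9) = 20*t^5 + 22*t^4 - 46*t^3 + 15*t^2 + 13*t - 45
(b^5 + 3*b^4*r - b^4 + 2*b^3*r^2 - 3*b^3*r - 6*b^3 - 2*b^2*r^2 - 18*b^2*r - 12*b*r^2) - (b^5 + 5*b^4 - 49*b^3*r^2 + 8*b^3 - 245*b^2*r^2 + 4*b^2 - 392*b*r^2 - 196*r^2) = 3*b^4*r - 6*b^4 + 51*b^3*r^2 - 3*b^3*r - 14*b^3 + 243*b^2*r^2 - 18*b^2*r - 4*b^2 + 380*b*r^2 + 196*r^2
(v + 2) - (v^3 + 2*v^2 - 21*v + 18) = -v^3 - 2*v^2 + 22*v - 16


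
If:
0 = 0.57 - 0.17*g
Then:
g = 3.35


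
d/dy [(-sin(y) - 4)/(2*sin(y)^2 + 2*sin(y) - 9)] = (16*sin(y) - cos(2*y) + 18)*cos(y)/(2*sin(y) - cos(2*y) - 8)^2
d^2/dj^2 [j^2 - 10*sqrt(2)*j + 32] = 2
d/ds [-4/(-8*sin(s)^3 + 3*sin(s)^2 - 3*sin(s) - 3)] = 12*(-8*sin(s)^2 + 2*sin(s) - 1)*cos(s)/(8*sin(s)^3 - 3*sin(s)^2 + 3*sin(s) + 3)^2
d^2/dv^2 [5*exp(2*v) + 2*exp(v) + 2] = (20*exp(v) + 2)*exp(v)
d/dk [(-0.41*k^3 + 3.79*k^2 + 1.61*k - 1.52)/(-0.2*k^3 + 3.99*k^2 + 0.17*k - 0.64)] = (-2.77555756156289e-17*k^5 - 0.8779*k^4 + 0.504600000000003*k^3 - 5.9044*k^2 + 7.2784*k - 0.772)/(0.04*k^6 - 1.596*k^5 + 15.8521*k^4 + 1.6126*k^3 - 5.0783*k^2 - 0.2176*k + 0.4096)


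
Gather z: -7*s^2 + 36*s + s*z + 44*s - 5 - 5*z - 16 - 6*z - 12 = -7*s^2 + 80*s + z*(s - 11) - 33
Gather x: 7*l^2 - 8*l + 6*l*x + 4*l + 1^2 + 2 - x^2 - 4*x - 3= 7*l^2 - 4*l - x^2 + x*(6*l - 4)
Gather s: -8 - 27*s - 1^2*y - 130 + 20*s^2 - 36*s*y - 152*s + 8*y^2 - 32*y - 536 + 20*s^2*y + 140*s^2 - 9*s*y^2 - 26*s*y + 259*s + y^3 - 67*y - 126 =s^2*(20*y + 160) + s*(-9*y^2 - 62*y + 80) + y^3 + 8*y^2 - 100*y - 800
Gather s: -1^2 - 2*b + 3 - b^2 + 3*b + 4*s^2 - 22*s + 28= -b^2 + b + 4*s^2 - 22*s + 30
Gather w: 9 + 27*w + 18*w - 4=45*w + 5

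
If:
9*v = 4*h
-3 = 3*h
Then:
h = -1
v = -4/9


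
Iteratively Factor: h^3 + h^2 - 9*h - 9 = (h + 1)*(h^2 - 9) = (h + 1)*(h + 3)*(h - 3)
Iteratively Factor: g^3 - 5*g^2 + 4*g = (g - 4)*(g^2 - g) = g*(g - 4)*(g - 1)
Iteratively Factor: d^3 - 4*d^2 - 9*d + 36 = (d - 4)*(d^2 - 9) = (d - 4)*(d - 3)*(d + 3)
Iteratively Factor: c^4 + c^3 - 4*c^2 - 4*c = (c + 1)*(c^3 - 4*c) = (c - 2)*(c + 1)*(c^2 + 2*c) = (c - 2)*(c + 1)*(c + 2)*(c)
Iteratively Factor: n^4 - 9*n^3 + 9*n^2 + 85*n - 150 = (n - 2)*(n^3 - 7*n^2 - 5*n + 75) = (n - 2)*(n + 3)*(n^2 - 10*n + 25) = (n - 5)*(n - 2)*(n + 3)*(n - 5)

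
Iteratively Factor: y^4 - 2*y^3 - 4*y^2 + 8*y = (y + 2)*(y^3 - 4*y^2 + 4*y) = y*(y + 2)*(y^2 - 4*y + 4) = y*(y - 2)*(y + 2)*(y - 2)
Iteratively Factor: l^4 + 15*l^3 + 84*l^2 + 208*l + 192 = (l + 4)*(l^3 + 11*l^2 + 40*l + 48) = (l + 3)*(l + 4)*(l^2 + 8*l + 16) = (l + 3)*(l + 4)^2*(l + 4)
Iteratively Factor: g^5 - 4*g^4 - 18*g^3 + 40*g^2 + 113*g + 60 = (g + 1)*(g^4 - 5*g^3 - 13*g^2 + 53*g + 60) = (g + 1)*(g + 3)*(g^3 - 8*g^2 + 11*g + 20) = (g + 1)^2*(g + 3)*(g^2 - 9*g + 20) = (g - 4)*(g + 1)^2*(g + 3)*(g - 5)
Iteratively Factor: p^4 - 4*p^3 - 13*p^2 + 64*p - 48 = (p + 4)*(p^3 - 8*p^2 + 19*p - 12) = (p - 1)*(p + 4)*(p^2 - 7*p + 12) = (p - 4)*(p - 1)*(p + 4)*(p - 3)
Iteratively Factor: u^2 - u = (u)*(u - 1)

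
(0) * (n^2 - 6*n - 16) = 0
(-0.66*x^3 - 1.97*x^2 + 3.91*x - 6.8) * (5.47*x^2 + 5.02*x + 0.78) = -3.6102*x^5 - 14.0891*x^4 + 10.9835*x^3 - 19.1044*x^2 - 31.0862*x - 5.304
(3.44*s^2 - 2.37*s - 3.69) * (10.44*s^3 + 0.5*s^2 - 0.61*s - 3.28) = 35.9136*s^5 - 23.0228*s^4 - 41.807*s^3 - 11.6825*s^2 + 10.0245*s + 12.1032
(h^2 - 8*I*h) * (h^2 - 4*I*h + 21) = h^4 - 12*I*h^3 - 11*h^2 - 168*I*h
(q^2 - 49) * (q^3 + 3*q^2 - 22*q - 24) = q^5 + 3*q^4 - 71*q^3 - 171*q^2 + 1078*q + 1176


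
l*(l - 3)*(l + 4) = l^3 + l^2 - 12*l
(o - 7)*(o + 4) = o^2 - 3*o - 28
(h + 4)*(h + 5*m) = h^2 + 5*h*m + 4*h + 20*m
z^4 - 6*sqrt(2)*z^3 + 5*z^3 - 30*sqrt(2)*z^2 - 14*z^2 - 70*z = z*(z + 5)*(z - 7*sqrt(2))*(z + sqrt(2))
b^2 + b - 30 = (b - 5)*(b + 6)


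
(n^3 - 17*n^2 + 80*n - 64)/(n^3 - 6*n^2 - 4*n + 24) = (n^3 - 17*n^2 + 80*n - 64)/(n^3 - 6*n^2 - 4*n + 24)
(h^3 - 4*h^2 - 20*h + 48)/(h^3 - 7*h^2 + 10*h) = (h^2 - 2*h - 24)/(h*(h - 5))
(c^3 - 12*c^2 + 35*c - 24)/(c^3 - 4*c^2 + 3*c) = (c - 8)/c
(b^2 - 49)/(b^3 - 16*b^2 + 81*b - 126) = (b + 7)/(b^2 - 9*b + 18)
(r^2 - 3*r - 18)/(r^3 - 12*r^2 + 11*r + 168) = (r - 6)/(r^2 - 15*r + 56)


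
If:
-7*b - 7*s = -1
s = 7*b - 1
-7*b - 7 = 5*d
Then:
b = 1/7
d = -8/5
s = 0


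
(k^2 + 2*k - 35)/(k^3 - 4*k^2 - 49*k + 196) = (k - 5)/(k^2 - 11*k + 28)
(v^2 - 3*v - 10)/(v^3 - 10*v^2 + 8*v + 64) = (v - 5)/(v^2 - 12*v + 32)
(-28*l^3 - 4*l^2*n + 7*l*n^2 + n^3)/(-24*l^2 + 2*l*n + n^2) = (-28*l^3 - 4*l^2*n + 7*l*n^2 + n^3)/(-24*l^2 + 2*l*n + n^2)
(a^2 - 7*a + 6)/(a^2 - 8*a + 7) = (a - 6)/(a - 7)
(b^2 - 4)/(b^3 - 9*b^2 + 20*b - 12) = (b + 2)/(b^2 - 7*b + 6)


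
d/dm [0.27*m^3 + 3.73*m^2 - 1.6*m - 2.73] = 0.81*m^2 + 7.46*m - 1.6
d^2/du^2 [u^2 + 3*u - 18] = 2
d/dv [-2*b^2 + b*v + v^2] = b + 2*v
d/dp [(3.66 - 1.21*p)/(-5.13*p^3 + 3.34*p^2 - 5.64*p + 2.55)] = (-12.4146*p^3 + 60.3688*p^2 - 24.4488*p + 17.5569)/(26.3169*p^6 - 34.2684*p^5 + 69.022*p^4 - 63.8382*p^3 + 48.8436*p^2 - 28.764*p + 6.5025)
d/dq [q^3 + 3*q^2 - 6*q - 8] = 3*q^2 + 6*q - 6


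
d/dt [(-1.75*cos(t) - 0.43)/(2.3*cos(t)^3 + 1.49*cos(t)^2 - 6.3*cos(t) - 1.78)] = -(8.05*cos(t)^3 + 5.5745*cos(t)^2 + 1.2814*cos(t) + 0.406)*sin(t)/(2.3*cos(t)^3 + 1.49*cos(t)^2 - 6.3*cos(t) - 1.78)^2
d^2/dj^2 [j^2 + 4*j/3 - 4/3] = 2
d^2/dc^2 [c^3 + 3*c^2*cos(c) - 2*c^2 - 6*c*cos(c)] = -3*c^2*cos(c) - 12*c*sin(c) + 6*c*cos(c) + 6*c + 12*sin(c) + 6*cos(c) - 4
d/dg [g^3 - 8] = 3*g^2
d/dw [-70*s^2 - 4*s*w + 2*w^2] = -4*s + 4*w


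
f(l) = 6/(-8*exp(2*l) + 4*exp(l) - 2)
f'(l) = 6*(16*exp(2*l) - 4*exp(l))/(-8*exp(2*l) + 4*exp(l) - 2)^2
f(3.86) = -0.00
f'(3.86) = 0.00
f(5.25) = -0.00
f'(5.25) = 0.00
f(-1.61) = -3.95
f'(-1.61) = -0.42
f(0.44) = -0.40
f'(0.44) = 0.85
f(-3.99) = -3.11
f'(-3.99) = -0.11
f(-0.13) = -1.29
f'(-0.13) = 2.44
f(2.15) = -0.01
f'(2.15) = 0.02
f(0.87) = -0.16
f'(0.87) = 0.34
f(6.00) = 0.00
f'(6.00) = 0.00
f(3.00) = 0.00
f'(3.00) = 0.00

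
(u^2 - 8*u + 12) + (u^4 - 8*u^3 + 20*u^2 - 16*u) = u^4 - 8*u^3 + 21*u^2 - 24*u + 12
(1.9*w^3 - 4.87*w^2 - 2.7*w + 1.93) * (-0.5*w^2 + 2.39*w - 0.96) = -0.95*w^5 + 6.976*w^4 - 12.1133*w^3 - 2.7428*w^2 + 7.2047*w - 1.8528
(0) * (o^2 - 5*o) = 0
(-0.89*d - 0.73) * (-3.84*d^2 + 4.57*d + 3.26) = 3.4176*d^3 - 1.2641*d^2 - 6.2375*d - 2.3798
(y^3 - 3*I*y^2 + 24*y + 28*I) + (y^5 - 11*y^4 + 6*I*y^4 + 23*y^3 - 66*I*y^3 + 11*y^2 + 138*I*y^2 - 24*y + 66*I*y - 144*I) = y^5 - 11*y^4 + 6*I*y^4 + 24*y^3 - 66*I*y^3 + 11*y^2 + 135*I*y^2 + 66*I*y - 116*I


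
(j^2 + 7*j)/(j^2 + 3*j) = (j + 7)/(j + 3)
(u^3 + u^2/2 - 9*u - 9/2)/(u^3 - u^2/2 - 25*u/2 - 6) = (u - 3)/(u - 4)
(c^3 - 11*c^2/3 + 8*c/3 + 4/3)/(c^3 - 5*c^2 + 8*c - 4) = (c + 1/3)/(c - 1)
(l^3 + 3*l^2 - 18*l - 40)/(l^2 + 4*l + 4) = (l^2 + l - 20)/(l + 2)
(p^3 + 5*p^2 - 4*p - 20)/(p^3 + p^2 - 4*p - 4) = (p + 5)/(p + 1)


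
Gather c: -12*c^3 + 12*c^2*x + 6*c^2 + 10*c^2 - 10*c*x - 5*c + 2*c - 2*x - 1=-12*c^3 + c^2*(12*x + 16) + c*(-10*x - 3) - 2*x - 1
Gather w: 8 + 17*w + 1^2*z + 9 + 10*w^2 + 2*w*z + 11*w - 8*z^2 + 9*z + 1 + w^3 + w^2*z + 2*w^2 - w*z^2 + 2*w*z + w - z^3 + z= w^3 + w^2*(z + 12) + w*(-z^2 + 4*z + 29) - z^3 - 8*z^2 + 11*z + 18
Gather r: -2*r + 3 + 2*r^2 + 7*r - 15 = 2*r^2 + 5*r - 12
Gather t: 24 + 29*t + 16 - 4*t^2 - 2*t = -4*t^2 + 27*t + 40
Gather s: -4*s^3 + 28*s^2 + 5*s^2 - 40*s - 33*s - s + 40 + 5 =-4*s^3 + 33*s^2 - 74*s + 45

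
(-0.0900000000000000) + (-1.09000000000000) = -1.18000000000000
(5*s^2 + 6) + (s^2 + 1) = 6*s^2 + 7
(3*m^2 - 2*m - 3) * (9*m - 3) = 27*m^3 - 27*m^2 - 21*m + 9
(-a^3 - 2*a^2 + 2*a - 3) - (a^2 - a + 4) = -a^3 - 3*a^2 + 3*a - 7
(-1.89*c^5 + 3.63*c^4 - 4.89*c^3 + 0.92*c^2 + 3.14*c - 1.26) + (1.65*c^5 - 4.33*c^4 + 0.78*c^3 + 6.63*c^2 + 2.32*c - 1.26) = -0.24*c^5 - 0.7*c^4 - 4.11*c^3 + 7.55*c^2 + 5.46*c - 2.52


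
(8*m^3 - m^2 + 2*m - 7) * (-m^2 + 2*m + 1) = -8*m^5 + 17*m^4 + 4*m^3 + 10*m^2 - 12*m - 7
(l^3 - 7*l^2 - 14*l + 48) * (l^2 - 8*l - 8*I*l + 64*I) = l^5 - 15*l^4 - 8*I*l^4 + 42*l^3 + 120*I*l^3 + 160*l^2 - 336*I*l^2 - 384*l - 1280*I*l + 3072*I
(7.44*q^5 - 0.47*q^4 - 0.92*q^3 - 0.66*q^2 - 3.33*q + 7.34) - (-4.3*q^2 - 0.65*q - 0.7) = 7.44*q^5 - 0.47*q^4 - 0.92*q^3 + 3.64*q^2 - 2.68*q + 8.04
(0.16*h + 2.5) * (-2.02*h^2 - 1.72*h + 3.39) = -0.3232*h^3 - 5.3252*h^2 - 3.7576*h + 8.475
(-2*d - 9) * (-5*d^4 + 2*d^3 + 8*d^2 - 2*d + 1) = 10*d^5 + 41*d^4 - 34*d^3 - 68*d^2 + 16*d - 9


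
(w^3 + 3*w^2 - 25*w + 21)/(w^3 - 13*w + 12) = (w + 7)/(w + 4)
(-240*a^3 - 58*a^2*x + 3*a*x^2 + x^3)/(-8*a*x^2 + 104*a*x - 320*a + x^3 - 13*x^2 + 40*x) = (30*a^2 + 11*a*x + x^2)/(x^2 - 13*x + 40)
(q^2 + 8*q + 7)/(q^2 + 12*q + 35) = (q + 1)/(q + 5)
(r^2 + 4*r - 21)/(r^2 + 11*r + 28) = (r - 3)/(r + 4)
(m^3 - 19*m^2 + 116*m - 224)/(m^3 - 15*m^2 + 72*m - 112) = (m - 8)/(m - 4)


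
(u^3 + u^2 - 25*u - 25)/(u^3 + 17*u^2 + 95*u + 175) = (u^2 - 4*u - 5)/(u^2 + 12*u + 35)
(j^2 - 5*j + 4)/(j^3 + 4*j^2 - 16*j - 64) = (j - 1)/(j^2 + 8*j + 16)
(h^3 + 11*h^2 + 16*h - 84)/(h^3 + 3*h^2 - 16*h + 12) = (h + 7)/(h - 1)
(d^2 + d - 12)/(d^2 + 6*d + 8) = (d - 3)/(d + 2)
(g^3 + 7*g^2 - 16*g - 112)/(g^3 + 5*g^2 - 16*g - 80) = (g + 7)/(g + 5)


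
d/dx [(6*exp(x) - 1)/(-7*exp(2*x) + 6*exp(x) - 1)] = (42*exp(x) - 14)*exp(2*x)/(49*exp(4*x) - 84*exp(3*x) + 50*exp(2*x) - 12*exp(x) + 1)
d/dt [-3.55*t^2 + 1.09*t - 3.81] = 1.09 - 7.1*t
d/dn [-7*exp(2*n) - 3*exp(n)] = (-14*exp(n) - 3)*exp(n)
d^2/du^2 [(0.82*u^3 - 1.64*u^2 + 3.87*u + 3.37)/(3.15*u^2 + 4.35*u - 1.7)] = (-1.4210854715202e-14*u^5 - 1.4210854715202e-14*u^4 + 161.55945*u^3 + 111.55635*u^2 + 415.62645*u + 211.38845)/(31.255875*u^6 + 129.488625*u^5 + 128.212875*u^4 - 57.452625*u^3 - 69.19425*u^2 + 37.7145*u - 4.913)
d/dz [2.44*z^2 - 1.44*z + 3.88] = 4.88*z - 1.44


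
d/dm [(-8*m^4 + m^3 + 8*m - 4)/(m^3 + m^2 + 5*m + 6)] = (-8*m^6 - 16*m^5 - 119*m^4 - 198*m^3 + 22*m^2 + 8*m + 68)/(m^6 + 2*m^5 + 11*m^4 + 22*m^3 + 37*m^2 + 60*m + 36)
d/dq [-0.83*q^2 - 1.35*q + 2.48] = -1.66*q - 1.35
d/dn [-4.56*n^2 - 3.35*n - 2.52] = -9.12*n - 3.35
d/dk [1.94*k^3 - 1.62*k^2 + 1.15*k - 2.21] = 5.82*k^2 - 3.24*k + 1.15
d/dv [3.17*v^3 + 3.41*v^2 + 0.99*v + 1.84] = 9.51*v^2 + 6.82*v + 0.99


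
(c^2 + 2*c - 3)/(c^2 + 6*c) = (c^2 + 2*c - 3)/(c*(c + 6))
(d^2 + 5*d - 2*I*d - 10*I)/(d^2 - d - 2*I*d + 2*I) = (d + 5)/(d - 1)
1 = 1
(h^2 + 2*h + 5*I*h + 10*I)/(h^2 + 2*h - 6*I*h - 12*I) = (h + 5*I)/(h - 6*I)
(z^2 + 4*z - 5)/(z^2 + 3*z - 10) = (z - 1)/(z - 2)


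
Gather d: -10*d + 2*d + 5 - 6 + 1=-8*d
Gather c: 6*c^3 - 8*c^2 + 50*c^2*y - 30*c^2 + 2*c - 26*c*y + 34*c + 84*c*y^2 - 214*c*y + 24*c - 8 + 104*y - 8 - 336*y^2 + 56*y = 6*c^3 + c^2*(50*y - 38) + c*(84*y^2 - 240*y + 60) - 336*y^2 + 160*y - 16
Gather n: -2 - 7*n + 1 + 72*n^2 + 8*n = 72*n^2 + n - 1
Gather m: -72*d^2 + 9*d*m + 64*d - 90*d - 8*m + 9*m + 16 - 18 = -72*d^2 - 26*d + m*(9*d + 1) - 2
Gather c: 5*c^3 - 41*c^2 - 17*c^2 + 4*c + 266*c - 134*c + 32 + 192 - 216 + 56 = 5*c^3 - 58*c^2 + 136*c + 64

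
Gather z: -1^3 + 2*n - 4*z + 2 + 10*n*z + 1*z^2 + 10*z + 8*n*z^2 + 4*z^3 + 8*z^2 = 2*n + 4*z^3 + z^2*(8*n + 9) + z*(10*n + 6) + 1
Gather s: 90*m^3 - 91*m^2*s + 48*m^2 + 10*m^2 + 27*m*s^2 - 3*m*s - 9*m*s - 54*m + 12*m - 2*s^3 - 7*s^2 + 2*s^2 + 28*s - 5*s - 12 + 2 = 90*m^3 + 58*m^2 - 42*m - 2*s^3 + s^2*(27*m - 5) + s*(-91*m^2 - 12*m + 23) - 10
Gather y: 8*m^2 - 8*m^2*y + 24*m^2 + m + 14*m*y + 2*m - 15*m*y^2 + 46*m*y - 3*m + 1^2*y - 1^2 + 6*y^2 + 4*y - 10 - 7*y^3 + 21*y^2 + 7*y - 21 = 32*m^2 - 7*y^3 + y^2*(27 - 15*m) + y*(-8*m^2 + 60*m + 12) - 32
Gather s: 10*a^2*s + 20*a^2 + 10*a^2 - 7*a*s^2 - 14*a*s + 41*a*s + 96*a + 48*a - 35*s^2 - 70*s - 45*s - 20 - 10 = 30*a^2 + 144*a + s^2*(-7*a - 35) + s*(10*a^2 + 27*a - 115) - 30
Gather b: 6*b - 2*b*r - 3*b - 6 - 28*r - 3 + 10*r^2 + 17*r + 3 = b*(3 - 2*r) + 10*r^2 - 11*r - 6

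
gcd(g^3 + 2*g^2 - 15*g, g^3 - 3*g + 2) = 1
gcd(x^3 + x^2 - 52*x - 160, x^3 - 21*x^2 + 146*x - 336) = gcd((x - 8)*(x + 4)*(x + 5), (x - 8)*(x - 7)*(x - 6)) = x - 8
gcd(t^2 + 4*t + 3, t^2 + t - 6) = t + 3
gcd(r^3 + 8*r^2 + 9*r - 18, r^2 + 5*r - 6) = r^2 + 5*r - 6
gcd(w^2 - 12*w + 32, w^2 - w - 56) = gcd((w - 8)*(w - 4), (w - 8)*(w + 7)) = w - 8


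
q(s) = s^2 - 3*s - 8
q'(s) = 2*s - 3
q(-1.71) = 0.05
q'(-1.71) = -6.42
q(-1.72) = 0.12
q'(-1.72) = -6.44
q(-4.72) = 28.44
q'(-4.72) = -12.44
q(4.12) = -3.39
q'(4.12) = 5.24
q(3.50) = -6.25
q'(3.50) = 4.00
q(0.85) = -9.83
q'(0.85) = -1.30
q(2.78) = -8.61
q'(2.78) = 2.56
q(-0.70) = -5.41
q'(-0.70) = -4.40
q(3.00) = -8.00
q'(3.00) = 3.00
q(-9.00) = 100.00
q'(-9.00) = -21.00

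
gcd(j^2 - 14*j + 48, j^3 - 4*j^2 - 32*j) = j - 8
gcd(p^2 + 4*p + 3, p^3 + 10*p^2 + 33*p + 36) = p + 3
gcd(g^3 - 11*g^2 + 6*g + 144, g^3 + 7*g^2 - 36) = g + 3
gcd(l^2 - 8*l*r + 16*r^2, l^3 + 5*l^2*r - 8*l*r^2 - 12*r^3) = 1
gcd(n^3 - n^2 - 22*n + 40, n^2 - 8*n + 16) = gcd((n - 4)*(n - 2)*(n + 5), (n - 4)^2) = n - 4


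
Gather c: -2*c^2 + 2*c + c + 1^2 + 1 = -2*c^2 + 3*c + 2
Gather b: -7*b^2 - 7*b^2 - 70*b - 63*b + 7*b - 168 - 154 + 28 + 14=-14*b^2 - 126*b - 280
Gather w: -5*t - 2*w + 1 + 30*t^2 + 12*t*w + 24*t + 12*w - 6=30*t^2 + 19*t + w*(12*t + 10) - 5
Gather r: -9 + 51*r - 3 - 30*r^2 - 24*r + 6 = -30*r^2 + 27*r - 6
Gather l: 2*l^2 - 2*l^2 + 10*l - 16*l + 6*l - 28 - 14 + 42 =0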